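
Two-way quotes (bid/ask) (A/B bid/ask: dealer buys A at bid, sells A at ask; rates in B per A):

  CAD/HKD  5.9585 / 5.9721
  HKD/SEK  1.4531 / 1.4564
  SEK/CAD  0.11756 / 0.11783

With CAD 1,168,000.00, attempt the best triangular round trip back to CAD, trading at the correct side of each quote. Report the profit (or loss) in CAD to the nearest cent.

Best loop CAD → HKD → SEK → CAD:
CAD 1,168,000.00 × 5.9585 (sell CAD at bid) = HKD 6,959,528.00
HKD 6,959,528.00 × 1.4531 (sell HKD at bid) = SEK 10,112,890.14
SEK 10,112,890.14 × 0.11756 (sell SEK at bid) = CAD 1,188,871.36

Net profit: CAD 20,871.36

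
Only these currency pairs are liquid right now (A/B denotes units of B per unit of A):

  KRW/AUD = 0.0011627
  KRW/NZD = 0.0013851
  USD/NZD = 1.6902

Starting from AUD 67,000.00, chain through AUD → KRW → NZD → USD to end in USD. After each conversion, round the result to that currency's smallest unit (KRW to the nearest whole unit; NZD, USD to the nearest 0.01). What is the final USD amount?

AUD 67,000.00 ÷ 0.0011627 = KRW 57,624,495
KRW 57,624,495 × 0.0013851 = NZD 79,815.69
NZD 79,815.69 ÷ 1.6902 = USD 47,222.63

USD 47,222.63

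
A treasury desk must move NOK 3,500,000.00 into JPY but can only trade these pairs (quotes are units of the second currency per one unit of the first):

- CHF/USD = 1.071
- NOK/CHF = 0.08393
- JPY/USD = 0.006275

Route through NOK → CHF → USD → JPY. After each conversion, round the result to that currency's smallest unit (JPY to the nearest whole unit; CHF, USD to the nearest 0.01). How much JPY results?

NOK 3,500,000.00 × 0.08393 = CHF 293,755.00
CHF 293,755.00 × 1.071 = USD 314,611.60
USD 314,611.60 ÷ 0.006275 = JPY 50,137,307

JPY 50,137,307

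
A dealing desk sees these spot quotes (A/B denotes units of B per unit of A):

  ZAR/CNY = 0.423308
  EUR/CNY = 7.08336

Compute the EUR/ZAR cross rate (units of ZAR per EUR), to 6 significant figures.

EUR/ZAR = 16.7333

1 EUR × 7.08336 = 7.08336 CNY
7.08336 CNY ÷ 0.423308 = 16.7333 ZAR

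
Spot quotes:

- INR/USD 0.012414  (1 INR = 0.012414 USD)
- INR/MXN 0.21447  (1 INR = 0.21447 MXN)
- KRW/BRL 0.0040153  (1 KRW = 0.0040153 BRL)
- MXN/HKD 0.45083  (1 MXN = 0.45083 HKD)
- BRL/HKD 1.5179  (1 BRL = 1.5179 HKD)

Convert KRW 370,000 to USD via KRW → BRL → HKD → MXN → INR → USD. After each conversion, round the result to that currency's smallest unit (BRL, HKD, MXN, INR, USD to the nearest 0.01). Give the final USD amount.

KRW 370,000 × 0.0040153 = BRL 1,485.66
BRL 1,485.66 × 1.5179 = HKD 2,255.08
HKD 2,255.08 ÷ 0.45083 = MXN 5,002.06
MXN 5,002.06 ÷ 0.21447 = INR 23,322.89
INR 23,322.89 × 0.012414 = USD 289.53

USD 289.53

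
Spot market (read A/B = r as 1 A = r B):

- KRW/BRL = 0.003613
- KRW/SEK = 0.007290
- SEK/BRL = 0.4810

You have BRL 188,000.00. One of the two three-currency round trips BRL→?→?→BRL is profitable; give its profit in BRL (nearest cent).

Profitable loop is BRL → SEK → KRW → BRL:
BRL 188,000.00 ÷ 0.4810 = SEK 390,852.39
SEK 390,852.39 ÷ 0.007290 = KRW 53,614,868
KRW 53,614,868 × 0.003613 = BRL 193,710.52
Profit = BRL 193,710.52 − BRL 188,000.00

Profit: BRL 5,710.52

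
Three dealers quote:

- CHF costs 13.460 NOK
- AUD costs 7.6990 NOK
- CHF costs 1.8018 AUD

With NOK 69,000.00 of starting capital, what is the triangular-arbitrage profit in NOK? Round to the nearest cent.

Profitable loop is NOK → CHF → AUD → NOK:
NOK 69,000.00 ÷ 13.460 = CHF 5,126.30
CHF 5,126.30 × 1.8018 = AUD 9,236.57
AUD 9,236.57 × 7.6990 = NOK 71,112.33
Profit = NOK 71,112.33 − NOK 69,000.00

Profit: NOK 2,112.33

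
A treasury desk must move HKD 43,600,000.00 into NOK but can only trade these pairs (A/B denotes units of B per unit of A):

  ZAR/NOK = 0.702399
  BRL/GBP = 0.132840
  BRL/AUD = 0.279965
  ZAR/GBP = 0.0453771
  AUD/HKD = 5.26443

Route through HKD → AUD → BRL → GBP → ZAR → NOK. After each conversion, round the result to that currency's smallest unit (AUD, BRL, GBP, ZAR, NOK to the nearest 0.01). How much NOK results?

HKD 43,600,000.00 ÷ 5.26443 = AUD 8,281,998.24
AUD 8,281,998.24 ÷ 0.279965 = BRL 29,582,262.93
BRL 29,582,262.93 × 0.132840 = GBP 3,929,707.81
GBP 3,929,707.81 ÷ 0.0453771 = ZAR 86,601,122.81
ZAR 86,601,122.81 × 0.702399 = NOK 60,828,542.06

NOK 60,828,542.06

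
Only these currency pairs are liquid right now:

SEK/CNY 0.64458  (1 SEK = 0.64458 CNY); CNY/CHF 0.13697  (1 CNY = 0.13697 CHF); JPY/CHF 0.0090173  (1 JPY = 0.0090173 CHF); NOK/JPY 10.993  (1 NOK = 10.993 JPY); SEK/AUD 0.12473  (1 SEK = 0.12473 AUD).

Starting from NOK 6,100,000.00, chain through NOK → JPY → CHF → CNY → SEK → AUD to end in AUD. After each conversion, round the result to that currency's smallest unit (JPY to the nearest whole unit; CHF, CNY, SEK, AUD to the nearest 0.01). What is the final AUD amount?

NOK 6,100,000.00 × 10.993 = JPY 67,057,300
JPY 67,057,300 × 0.0090173 = CHF 604,675.79
CHF 604,675.79 ÷ 0.13697 = CNY 4,414,658.61
CNY 4,414,658.61 ÷ 0.64458 = SEK 6,848,891.70
SEK 6,848,891.70 × 0.12473 = AUD 854,262.26

AUD 854,262.26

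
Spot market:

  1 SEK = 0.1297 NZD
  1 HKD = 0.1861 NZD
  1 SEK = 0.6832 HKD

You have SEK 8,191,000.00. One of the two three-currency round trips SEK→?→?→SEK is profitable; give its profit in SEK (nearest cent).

Profitable loop is SEK → NZD → HKD → SEK:
SEK 8,191,000.00 × 0.1297 = NZD 1,062,372.70
NZD 1,062,372.70 ÷ 0.1861 = HKD 5,708,612.04
HKD 5,708,612.04 ÷ 0.6832 = SEK 8,355,696.77
Profit = SEK 8,355,696.77 − SEK 8,191,000.00

Profit: SEK 164,696.77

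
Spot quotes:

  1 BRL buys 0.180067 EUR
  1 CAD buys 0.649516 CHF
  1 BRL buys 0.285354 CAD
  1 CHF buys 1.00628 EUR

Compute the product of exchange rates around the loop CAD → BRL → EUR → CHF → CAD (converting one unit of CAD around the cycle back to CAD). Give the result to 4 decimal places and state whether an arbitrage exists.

0.9655 (arbitrage exists)

Around CAD → BRL → EUR → CHF → CAD: 1 ÷ 0.285354 × 0.180067 ÷ 1.00628 ÷ 0.649516 = 0.965476
Product < 1; profitable direction is CAD → CHF → EUR → BRL → CAD.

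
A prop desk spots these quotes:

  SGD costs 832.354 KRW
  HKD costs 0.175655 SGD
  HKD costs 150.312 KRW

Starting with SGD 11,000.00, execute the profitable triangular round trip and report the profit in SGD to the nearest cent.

Profit: SGD 308.83

Profitable loop is SGD → HKD → KRW → SGD:
SGD 11,000.00 ÷ 0.175655 = HKD 62,622.75
HKD 62,622.75 × 150.312 = KRW 9,412,952
KRW 9,412,952 ÷ 832.354 = SGD 11,308.83
Profit = SGD 11,308.83 − SGD 11,000.00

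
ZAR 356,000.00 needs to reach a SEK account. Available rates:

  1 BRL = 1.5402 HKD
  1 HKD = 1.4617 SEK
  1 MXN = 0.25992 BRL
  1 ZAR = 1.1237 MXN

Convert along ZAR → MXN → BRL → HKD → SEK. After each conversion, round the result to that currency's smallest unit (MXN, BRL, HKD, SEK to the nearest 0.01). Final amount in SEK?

ZAR 356,000.00 × 1.1237 = MXN 400,037.20
MXN 400,037.20 × 0.25992 = BRL 103,977.67
BRL 103,977.67 × 1.5402 = HKD 160,146.41
HKD 160,146.41 × 1.4617 = SEK 234,086.01

SEK 234,086.01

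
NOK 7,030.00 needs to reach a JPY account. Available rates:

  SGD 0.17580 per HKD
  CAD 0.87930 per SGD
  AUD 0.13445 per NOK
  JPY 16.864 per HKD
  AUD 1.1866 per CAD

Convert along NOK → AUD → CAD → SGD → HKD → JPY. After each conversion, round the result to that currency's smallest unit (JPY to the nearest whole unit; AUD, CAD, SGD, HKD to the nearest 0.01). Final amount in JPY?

NOK 7,030.00 × 0.13445 = AUD 945.18
AUD 945.18 ÷ 1.1866 = CAD 796.54
CAD 796.54 ÷ 0.87930 = SGD 905.88
SGD 905.88 ÷ 0.17580 = HKD 5,152.90
HKD 5,152.90 × 16.864 = JPY 86,899

JPY 86,899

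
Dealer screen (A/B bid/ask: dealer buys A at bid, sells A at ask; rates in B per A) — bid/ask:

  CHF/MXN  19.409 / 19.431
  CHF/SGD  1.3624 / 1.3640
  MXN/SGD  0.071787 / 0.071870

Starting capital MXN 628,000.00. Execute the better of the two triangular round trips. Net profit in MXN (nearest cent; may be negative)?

Net profit: MXN 13,496.42

Best loop MXN → SGD → CHF → MXN:
MXN 628,000.00 × 0.071787 (sell MXN at bid) = SGD 45,082.24
SGD 45,082.24 ÷ 1.3640 (buy CHF at ask) = CHF 33,051.49
CHF 33,051.49 × 19.409 (sell CHF at bid) = MXN 641,496.42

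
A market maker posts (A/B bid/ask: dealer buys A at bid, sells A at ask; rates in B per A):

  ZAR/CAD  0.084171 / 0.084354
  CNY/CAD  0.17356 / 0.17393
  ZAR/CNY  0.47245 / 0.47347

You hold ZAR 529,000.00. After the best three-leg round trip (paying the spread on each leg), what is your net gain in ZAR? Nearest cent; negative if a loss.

Net profit: ZAR 11,693.56

Best loop ZAR → CAD → CNY → ZAR:
ZAR 529,000.00 × 0.084171 (sell ZAR at bid) = CAD 44,526.46
CAD 44,526.46 ÷ 0.17393 (buy CNY at ask) = CNY 256,002.18
CNY 256,002.18 ÷ 0.47347 (buy ZAR at ask) = ZAR 540,693.56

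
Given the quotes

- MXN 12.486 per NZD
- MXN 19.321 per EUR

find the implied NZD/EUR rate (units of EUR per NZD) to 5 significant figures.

NZD/EUR = 0.64624

1 NZD × 12.486 = 12.486 MXN
12.486 MXN ÷ 19.321 = 0.64624 EUR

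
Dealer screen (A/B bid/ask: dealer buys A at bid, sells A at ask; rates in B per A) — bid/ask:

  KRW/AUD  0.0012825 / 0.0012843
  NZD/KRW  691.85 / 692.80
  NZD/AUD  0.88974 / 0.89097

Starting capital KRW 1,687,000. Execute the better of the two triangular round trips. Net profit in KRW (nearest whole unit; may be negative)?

Net result: KRW -44 (no profitable arbitrage after spreads)

Best loop KRW → NZD → AUD → KRW:
KRW 1,687,000 ÷ 692.80 (buy NZD at ask) = NZD 2,435.05
NZD 2,435.05 × 0.88974 (sell NZD at bid) = AUD 2,166.56
AUD 2,166.56 ÷ 0.0012843 (buy KRW at ask) = KRW 1,686,956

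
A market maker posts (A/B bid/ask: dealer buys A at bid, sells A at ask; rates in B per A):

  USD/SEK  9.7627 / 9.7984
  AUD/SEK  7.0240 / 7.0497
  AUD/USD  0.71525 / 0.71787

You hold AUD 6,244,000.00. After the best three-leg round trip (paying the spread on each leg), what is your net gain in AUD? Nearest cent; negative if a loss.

Best loop AUD → SEK → USD → AUD:
AUD 6,244,000.00 × 7.0240 (sell AUD at bid) = SEK 43,857,856.00
SEK 43,857,856.00 ÷ 9.7984 (buy USD at ask) = USD 4,476,022.21
USD 4,476,022.21 ÷ 0.71787 (buy AUD at ask) = AUD 6,235,143.14

Net result: AUD -8,856.86 (no profitable arbitrage after spreads)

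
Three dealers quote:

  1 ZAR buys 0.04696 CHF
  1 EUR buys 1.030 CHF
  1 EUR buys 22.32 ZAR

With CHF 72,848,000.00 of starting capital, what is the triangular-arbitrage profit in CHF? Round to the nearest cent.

Profitable loop is CHF → EUR → ZAR → CHF:
CHF 72,848,000.00 ÷ 1.030 = EUR 70,726,213.59
EUR 70,726,213.59 × 22.32 = ZAR 1,578,609,087.38
ZAR 1,578,609,087.38 × 0.04696 = CHF 74,131,482.74
Profit = CHF 74,131,482.74 − CHF 72,848,000.00

Profit: CHF 1,283,482.74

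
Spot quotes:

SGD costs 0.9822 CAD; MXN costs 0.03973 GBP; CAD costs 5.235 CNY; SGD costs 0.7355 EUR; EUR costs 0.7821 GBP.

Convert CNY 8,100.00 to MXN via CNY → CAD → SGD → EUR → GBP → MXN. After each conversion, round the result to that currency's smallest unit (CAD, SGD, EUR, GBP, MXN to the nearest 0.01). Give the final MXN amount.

MXN 22,808.46

CNY 8,100.00 ÷ 5.235 = CAD 1,547.28
CAD 1,547.28 ÷ 0.9822 = SGD 1,575.32
SGD 1,575.32 × 0.7355 = EUR 1,158.65
EUR 1,158.65 × 0.7821 = GBP 906.18
GBP 906.18 ÷ 0.03973 = MXN 22,808.46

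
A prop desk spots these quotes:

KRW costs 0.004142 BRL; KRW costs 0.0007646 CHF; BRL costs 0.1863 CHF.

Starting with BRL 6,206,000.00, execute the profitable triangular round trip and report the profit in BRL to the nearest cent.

Profitable loop is BRL → CHF → KRW → BRL:
BRL 6,206,000.00 × 0.1863 = CHF 1,156,177.80
CHF 1,156,177.80 ÷ 0.0007646 = KRW 1,512,134,188
KRW 1,512,134,188 × 0.004142 = BRL 6,263,259.81
Profit = BRL 6,263,259.81 − BRL 6,206,000.00

Profit: BRL 57,259.81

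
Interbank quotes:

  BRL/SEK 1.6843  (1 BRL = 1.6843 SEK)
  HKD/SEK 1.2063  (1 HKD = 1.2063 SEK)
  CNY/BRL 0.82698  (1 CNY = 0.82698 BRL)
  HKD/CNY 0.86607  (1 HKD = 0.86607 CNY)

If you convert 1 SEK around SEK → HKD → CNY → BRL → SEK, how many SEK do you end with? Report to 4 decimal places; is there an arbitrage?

1.0000 (no arbitrage)

Around SEK → HKD → CNY → BRL → SEK: 1 ÷ 1.2063 × 0.86607 × 0.82698 × 1.6843 = 1.000028
Product ≈ 1 (deviation 0.003%, within rounding noise).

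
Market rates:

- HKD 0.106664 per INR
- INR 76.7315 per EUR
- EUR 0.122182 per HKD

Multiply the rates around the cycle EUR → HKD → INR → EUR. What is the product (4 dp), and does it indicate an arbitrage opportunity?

1.0000 (no arbitrage)

Around EUR → HKD → INR → EUR: 1 ÷ 0.122182 ÷ 0.106664 ÷ 76.7315 = 1.000003
Product ≈ 1 (deviation 0.000%, within rounding noise).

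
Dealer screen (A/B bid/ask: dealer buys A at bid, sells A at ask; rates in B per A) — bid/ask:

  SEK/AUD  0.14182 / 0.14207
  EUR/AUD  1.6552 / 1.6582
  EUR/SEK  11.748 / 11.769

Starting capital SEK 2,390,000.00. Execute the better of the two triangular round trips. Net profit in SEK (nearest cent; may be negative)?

Net profit: SEK 11,388.40

Best loop SEK → AUD → EUR → SEK:
SEK 2,390,000.00 × 0.14182 (sell SEK at bid) = AUD 338,949.80
AUD 338,949.80 ÷ 1.6582 (buy EUR at ask) = EUR 204,408.27
EUR 204,408.27 × 11.748 (sell EUR at bid) = SEK 2,401,388.40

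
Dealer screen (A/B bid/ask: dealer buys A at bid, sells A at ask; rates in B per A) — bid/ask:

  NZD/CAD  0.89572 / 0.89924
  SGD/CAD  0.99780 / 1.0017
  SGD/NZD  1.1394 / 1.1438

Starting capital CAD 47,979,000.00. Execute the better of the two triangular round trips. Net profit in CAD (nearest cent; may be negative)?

Best loop CAD → SGD → NZD → CAD:
CAD 47,979,000.00 ÷ 1.0017 (buy SGD at ask) = SGD 47,897,574.12
SGD 47,897,574.12 × 1.1394 (sell SGD at bid) = NZD 54,574,495.96
NZD 54,574,495.96 × 0.89572 (sell NZD at bid) = CAD 48,883,467.52

Net profit: CAD 904,467.52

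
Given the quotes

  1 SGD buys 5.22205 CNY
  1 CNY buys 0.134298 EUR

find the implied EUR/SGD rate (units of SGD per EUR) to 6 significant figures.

EUR/SGD = 1.42590

1 EUR ÷ 0.134298 = 7.44613 CNY
7.44613 CNY ÷ 5.22205 = 1.4259 SGD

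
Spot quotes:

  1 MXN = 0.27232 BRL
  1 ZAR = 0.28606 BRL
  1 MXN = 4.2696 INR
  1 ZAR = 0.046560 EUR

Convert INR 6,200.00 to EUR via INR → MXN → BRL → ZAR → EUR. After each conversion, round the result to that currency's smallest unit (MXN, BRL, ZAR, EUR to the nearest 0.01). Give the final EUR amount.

EUR 64.36

INR 6,200.00 ÷ 4.2696 = MXN 1,452.13
MXN 1,452.13 × 0.27232 = BRL 395.44
BRL 395.44 ÷ 0.28606 = ZAR 1,382.37
ZAR 1,382.37 × 0.046560 = EUR 64.36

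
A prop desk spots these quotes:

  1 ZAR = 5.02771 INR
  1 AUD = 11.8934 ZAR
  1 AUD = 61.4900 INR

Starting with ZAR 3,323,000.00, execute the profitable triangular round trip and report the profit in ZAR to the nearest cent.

Profitable loop is ZAR → AUD → INR → ZAR:
ZAR 3,323,000.00 ÷ 11.8934 = AUD 279,398.66
AUD 279,398.66 × 61.4900 = INR 17,180,223.49
INR 17,180,223.49 ÷ 5.02771 = ZAR 3,417,107.09
Profit = ZAR 3,417,107.09 − ZAR 3,323,000.00

Profit: ZAR 94,107.09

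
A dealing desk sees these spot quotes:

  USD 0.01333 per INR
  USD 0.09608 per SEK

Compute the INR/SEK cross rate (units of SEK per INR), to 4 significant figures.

INR/SEK = 0.1387

1 INR × 0.01333 = 0.01333 USD
0.01333 USD ÷ 0.09608 = 0.138739 SEK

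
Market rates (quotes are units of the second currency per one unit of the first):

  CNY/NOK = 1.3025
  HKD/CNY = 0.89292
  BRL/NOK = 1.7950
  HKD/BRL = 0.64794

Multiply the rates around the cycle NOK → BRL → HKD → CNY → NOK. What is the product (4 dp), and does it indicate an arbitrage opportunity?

Around NOK → BRL → HKD → CNY → NOK: 1 ÷ 1.7950 ÷ 0.64794 × 0.89292 × 1.3025 = 0.999979
Product ≈ 1 (deviation 0.002%, within rounding noise).

1.0000 (no arbitrage)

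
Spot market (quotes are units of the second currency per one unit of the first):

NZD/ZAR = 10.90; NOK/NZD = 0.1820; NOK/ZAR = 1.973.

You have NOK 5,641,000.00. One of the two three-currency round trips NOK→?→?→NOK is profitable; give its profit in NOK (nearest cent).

Profitable loop is NOK → NZD → ZAR → NOK:
NOK 5,641,000.00 × 0.1820 = NZD 1,026,662.00
NZD 1,026,662.00 × 10.90 = ZAR 11,190,615.80
ZAR 11,190,615.80 ÷ 1.973 = NOK 5,671,878.26
Profit = NOK 5,671,878.26 − NOK 5,641,000.00

Profit: NOK 30,878.26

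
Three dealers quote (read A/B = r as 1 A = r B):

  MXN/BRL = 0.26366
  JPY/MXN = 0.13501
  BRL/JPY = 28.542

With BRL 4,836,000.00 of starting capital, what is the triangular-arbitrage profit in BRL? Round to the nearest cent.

Profit: BRL 77,385.94

Profitable loop is BRL → JPY → MXN → BRL:
BRL 4,836,000.00 × 28.542 = JPY 138,029,112
JPY 138,029,112 × 0.13501 = MXN 18,635,310.41
MXN 18,635,310.41 × 0.26366 = BRL 4,913,385.94
Profit = BRL 4,913,385.94 − BRL 4,836,000.00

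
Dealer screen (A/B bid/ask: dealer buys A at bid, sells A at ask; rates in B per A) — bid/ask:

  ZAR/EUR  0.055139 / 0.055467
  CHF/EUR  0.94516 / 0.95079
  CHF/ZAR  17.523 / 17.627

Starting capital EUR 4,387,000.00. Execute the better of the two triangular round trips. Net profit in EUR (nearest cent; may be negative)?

Net profit: EUR 71,105.85

Best loop EUR → CHF → ZAR → EUR:
EUR 4,387,000.00 ÷ 0.95079 (buy CHF at ask) = CHF 4,614,057.78
CHF 4,614,057.78 × 17.523 (sell CHF at bid) = ZAR 80,852,134.54
ZAR 80,852,134.54 × 0.055139 (sell ZAR at bid) = EUR 4,458,105.85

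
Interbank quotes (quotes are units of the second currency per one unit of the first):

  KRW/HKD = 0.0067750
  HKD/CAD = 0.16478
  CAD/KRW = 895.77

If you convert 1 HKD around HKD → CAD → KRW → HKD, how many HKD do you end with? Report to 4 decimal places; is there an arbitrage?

Around HKD → CAD → KRW → HKD: 1 × 0.16478 × 895.77 × 0.0067750 = 1.000024
Product ≈ 1 (deviation 0.002%, within rounding noise).

1.0000 (no arbitrage)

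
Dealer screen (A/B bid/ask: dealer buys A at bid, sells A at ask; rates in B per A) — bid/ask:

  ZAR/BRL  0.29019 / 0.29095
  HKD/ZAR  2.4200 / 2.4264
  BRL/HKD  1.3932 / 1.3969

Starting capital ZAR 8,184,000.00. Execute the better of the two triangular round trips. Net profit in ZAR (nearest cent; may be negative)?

Net profit: ZAR 114,881.14

Best loop ZAR → HKD → BRL → ZAR:
ZAR 8,184,000.00 ÷ 2.4264 (buy HKD at ask) = HKD 3,372,898.12
HKD 3,372,898.12 ÷ 1.3969 (buy BRL at ask) = BRL 2,414,559.47
BRL 2,414,559.47 ÷ 0.29095 (buy ZAR at ask) = ZAR 8,298,881.14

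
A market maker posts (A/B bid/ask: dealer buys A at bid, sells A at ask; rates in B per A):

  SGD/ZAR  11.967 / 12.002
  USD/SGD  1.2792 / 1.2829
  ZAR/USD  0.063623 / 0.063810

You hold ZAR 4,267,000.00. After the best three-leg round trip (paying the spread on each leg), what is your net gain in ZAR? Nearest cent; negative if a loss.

Net profit: ZAR 75,976.41

Best loop ZAR → SGD → USD → ZAR:
ZAR 4,267,000.00 ÷ 12.002 (buy SGD at ask) = SGD 355,524.08
SGD 355,524.08 ÷ 1.2829 (buy USD at ask) = USD 277,125.32
USD 277,125.32 ÷ 0.063810 (buy ZAR at ask) = ZAR 4,342,976.41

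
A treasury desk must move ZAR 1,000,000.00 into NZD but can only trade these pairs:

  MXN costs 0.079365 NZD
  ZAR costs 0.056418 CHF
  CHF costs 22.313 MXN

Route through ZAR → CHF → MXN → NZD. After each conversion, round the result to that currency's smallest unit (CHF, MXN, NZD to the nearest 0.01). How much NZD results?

NZD 99,909.01

ZAR 1,000,000.00 × 0.056418 = CHF 56,418.00
CHF 56,418.00 × 22.313 = MXN 1,258,854.83
MXN 1,258,854.83 × 0.079365 = NZD 99,909.01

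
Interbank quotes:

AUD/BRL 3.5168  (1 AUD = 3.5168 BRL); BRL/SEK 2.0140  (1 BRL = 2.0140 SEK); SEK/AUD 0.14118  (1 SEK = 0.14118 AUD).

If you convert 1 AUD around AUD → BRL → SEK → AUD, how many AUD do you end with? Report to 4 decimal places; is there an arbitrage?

1.0000 (no arbitrage)

Around AUD → BRL → SEK → AUD: 1 × 3.5168 × 2.0140 × 0.14118 = 0.999955
Product ≈ 1 (deviation 0.005%, within rounding noise).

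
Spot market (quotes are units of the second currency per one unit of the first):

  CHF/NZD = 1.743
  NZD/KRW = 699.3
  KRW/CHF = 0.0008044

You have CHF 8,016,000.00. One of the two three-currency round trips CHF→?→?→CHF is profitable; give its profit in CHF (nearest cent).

Profitable loop is CHF → KRW → NZD → CHF:
CHF 8,016,000.00 ÷ 0.0008044 = KRW 9,965,191,447
KRW 9,965,191,447 ÷ 699.3 = NZD 14,250,238.02
NZD 14,250,238.02 ÷ 1.743 = CHF 8,175,695.94
Profit = CHF 8,175,695.94 − CHF 8,016,000.00

Profit: CHF 159,695.94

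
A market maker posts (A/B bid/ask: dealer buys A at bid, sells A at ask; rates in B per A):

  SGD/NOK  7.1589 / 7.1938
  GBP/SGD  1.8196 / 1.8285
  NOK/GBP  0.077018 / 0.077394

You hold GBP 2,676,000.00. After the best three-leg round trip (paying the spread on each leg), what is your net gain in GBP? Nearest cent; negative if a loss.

Best loop GBP → SGD → NOK → GBP:
GBP 2,676,000.00 × 1.8196 (sell GBP at bid) = SGD 4,869,249.60
SGD 4,869,249.60 × 7.1589 (sell SGD at bid) = NOK 34,858,470.96
NOK 34,858,470.96 × 0.077018 (sell NOK at bid) = GBP 2,684,729.72

Net profit: GBP 8,729.72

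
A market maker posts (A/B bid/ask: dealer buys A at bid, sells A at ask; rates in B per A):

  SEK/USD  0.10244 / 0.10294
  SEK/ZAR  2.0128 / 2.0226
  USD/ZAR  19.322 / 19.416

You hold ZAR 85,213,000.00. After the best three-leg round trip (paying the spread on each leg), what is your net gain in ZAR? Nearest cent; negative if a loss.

Net profit: ZAR 601,870.58

Best loop ZAR → USD → SEK → ZAR:
ZAR 85,213,000.00 ÷ 19.416 (buy USD at ask) = USD 4,388,803.05
USD 4,388,803.05 ÷ 0.10294 (buy SEK at ask) = SEK 42,634,574.01
SEK 42,634,574.01 × 2.0128 (sell SEK at bid) = ZAR 85,814,870.58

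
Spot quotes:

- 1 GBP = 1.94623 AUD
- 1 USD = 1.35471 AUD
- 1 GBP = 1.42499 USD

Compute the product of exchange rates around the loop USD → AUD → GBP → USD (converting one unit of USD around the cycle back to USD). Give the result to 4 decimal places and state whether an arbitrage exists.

0.9919 (arbitrage exists)

Around USD → AUD → GBP → USD: 1 × 1.35471 ÷ 1.94623 × 1.42499 = 0.991891
Product < 1; profitable direction is USD → GBP → AUD → USD.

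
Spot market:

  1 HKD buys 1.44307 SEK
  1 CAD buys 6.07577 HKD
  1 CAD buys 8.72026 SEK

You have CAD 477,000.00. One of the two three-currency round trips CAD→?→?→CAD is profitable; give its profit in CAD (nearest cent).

Profitable loop is CAD → HKD → SEK → CAD:
CAD 477,000.00 × 6.07577 = HKD 2,898,142.29
HKD 2,898,142.29 × 1.44307 = SEK 4,182,222.19
SEK 4,182,222.19 ÷ 8.72026 = CAD 479,598.34
Profit = CAD 479,598.34 − CAD 477,000.00

Profit: CAD 2,598.34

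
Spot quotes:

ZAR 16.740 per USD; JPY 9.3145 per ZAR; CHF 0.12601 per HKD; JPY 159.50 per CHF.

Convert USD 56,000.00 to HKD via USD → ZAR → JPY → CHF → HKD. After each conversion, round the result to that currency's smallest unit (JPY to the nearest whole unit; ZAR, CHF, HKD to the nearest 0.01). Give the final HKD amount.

USD 56,000.00 × 16.740 = ZAR 937,440.00
ZAR 937,440.00 × 9.3145 = JPY 8,731,785
JPY 8,731,785 ÷ 159.50 = CHF 54,744.73
CHF 54,744.73 ÷ 0.12601 = HKD 434,447.50

HKD 434,447.50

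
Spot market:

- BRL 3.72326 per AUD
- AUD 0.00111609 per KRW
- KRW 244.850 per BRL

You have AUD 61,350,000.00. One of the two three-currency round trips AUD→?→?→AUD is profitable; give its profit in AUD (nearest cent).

Profitable loop is AUD → BRL → KRW → AUD:
AUD 61,350,000.00 × 3.72326 = BRL 228,422,001.00
BRL 228,422,001.00 × 244.850 = KRW 55,929,126,945
KRW 55,929,126,945 × 0.00111609 = AUD 62,421,939.29
Profit = AUD 62,421,939.29 − AUD 61,350,000.00

Profit: AUD 1,071,939.29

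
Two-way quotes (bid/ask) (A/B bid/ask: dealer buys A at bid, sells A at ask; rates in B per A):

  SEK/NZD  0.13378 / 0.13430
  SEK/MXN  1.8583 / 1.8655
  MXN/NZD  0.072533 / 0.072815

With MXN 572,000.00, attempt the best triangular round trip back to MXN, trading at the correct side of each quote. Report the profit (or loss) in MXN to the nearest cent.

Best loop MXN → NZD → SEK → MXN:
MXN 572,000.00 × 0.072533 (sell MXN at bid) = NZD 41,488.88
NZD 41,488.88 ÷ 0.13430 (buy SEK at ask) = SEK 308,926.85
SEK 308,926.85 × 1.8583 (sell SEK at bid) = MXN 574,078.77

Net profit: MXN 2,078.77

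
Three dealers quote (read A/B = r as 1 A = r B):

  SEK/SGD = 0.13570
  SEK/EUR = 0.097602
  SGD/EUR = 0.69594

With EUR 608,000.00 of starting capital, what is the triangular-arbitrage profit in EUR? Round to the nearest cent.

Profit: EUR 20,363.07

Profitable loop is EUR → SGD → SEK → EUR:
EUR 608,000.00 ÷ 0.69594 = SGD 873,638.53
SGD 873,638.53 ÷ 0.13570 = SEK 6,438,014.24
SEK 6,438,014.24 × 0.097602 = EUR 628,363.07
Profit = EUR 628,363.07 − EUR 608,000.00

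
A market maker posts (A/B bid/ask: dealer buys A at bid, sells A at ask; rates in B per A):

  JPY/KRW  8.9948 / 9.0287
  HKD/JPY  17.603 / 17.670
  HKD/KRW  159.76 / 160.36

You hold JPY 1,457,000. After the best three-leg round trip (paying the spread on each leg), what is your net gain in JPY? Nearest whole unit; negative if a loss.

Best loop JPY → HKD → KRW → JPY:
JPY 1,457,000 ÷ 17.670 (buy HKD at ask) = HKD 82,456.14
HKD 82,456.14 × 159.76 (sell HKD at bid) = KRW 13,173,193
KRW 13,173,193 ÷ 9.0287 (buy JPY at ask) = JPY 1,459,035

Net profit: JPY 2,035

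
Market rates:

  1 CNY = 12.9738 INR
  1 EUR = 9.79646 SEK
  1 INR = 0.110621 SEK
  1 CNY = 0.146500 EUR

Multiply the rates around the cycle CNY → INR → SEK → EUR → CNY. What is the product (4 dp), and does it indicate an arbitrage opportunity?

1.0000 (no arbitrage)

Around CNY → INR → SEK → EUR → CNY: 1 × 12.9738 × 0.110621 ÷ 9.79646 ÷ 0.146500 = 0.999995
Product ≈ 1 (deviation 0.000%, within rounding noise).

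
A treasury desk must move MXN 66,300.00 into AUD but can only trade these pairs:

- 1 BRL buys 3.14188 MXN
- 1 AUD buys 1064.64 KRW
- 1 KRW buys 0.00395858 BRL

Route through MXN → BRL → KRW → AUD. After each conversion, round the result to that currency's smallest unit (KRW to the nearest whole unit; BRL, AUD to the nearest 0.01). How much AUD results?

AUD 5,007.05

MXN 66,300.00 ÷ 3.14188 = BRL 21,102.02
BRL 21,102.02 ÷ 0.00395858 = KRW 5,330,704
KRW 5,330,704 ÷ 1064.64 = AUD 5,007.05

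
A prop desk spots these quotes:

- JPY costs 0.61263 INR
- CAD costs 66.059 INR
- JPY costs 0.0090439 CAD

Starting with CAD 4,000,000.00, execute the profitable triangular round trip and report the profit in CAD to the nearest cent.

Profit: CAD 101,762.45

Profitable loop is CAD → JPY → INR → CAD:
CAD 4,000,000.00 ÷ 0.0090439 = JPY 442,287,066
JPY 442,287,066 × 0.61263 = INR 270,958,325.50
INR 270,958,325.50 ÷ 66.059 = CAD 4,101,762.45
Profit = CAD 4,101,762.45 − CAD 4,000,000.00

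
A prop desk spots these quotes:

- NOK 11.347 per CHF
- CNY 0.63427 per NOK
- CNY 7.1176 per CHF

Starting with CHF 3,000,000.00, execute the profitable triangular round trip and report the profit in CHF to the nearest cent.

Profit: CHF 33,492.34

Profitable loop is CHF → NOK → CNY → CHF:
CHF 3,000,000.00 × 11.347 = NOK 34,041,000.00
NOK 34,041,000.00 × 0.63427 = CNY 21,591,185.07
CNY 21,591,185.07 ÷ 7.1176 = CHF 3,033,492.34
Profit = CHF 3,033,492.34 − CHF 3,000,000.00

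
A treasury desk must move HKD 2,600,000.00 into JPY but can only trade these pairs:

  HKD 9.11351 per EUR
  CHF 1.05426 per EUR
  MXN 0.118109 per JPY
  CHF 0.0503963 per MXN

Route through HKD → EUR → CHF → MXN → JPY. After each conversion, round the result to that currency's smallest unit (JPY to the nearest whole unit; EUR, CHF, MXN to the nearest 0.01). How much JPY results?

JPY 50,530,520

HKD 2,600,000.00 ÷ 9.11351 = EUR 285,290.74
EUR 285,290.74 × 1.05426 = CHF 300,770.62
CHF 300,770.62 ÷ 0.0503963 = MXN 5,968,109.17
MXN 5,968,109.17 ÷ 0.118109 = JPY 50,530,520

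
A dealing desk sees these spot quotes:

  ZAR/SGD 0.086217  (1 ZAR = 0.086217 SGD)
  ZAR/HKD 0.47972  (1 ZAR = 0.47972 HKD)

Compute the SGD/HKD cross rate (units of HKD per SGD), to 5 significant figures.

1 SGD ÷ 0.086217 = 11.5986 ZAR
11.5986 ZAR × 0.47972 = 5.5641 HKD

SGD/HKD = 5.5641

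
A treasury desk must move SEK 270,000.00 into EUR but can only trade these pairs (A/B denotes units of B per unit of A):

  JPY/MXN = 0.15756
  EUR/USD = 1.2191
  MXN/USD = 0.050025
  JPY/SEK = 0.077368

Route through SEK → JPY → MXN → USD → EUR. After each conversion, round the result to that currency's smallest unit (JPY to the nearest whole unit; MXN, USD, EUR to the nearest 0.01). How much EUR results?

SEK 270,000.00 ÷ 0.077368 = JPY 3,489,815
JPY 3,489,815 × 0.15756 = MXN 549,855.25
MXN 549,855.25 × 0.050025 = USD 27,506.51
USD 27,506.51 ÷ 1.2191 = EUR 22,562.96

EUR 22,562.96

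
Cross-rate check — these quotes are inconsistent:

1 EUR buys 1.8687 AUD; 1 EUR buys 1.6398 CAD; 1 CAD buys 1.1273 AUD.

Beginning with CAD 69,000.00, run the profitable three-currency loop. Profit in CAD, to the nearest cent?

Profitable loop is CAD → EUR → AUD → CAD:
CAD 69,000.00 ÷ 1.6398 = EUR 42,078.30
EUR 42,078.30 × 1.8687 = AUD 78,631.72
AUD 78,631.72 ÷ 1.1273 = CAD 69,752.26
Profit = CAD 69,752.26 − CAD 69,000.00

Profit: CAD 752.26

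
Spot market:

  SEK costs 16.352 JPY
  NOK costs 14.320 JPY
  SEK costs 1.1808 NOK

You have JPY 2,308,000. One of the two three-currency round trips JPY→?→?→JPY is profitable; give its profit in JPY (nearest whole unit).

Profit: JPY 78,626

Profitable loop is JPY → SEK → NOK → JPY:
JPY 2,308,000 ÷ 16.352 = SEK 141,144.81
SEK 141,144.81 × 1.1808 = NOK 166,663.80
NOK 166,663.80 × 14.320 = JPY 2,386,626
Profit = JPY 2,386,626 − JPY 2,308,000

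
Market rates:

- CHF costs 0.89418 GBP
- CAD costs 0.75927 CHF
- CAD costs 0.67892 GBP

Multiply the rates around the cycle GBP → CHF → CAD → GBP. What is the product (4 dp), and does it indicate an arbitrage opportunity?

1.0000 (no arbitrage)

Around GBP → CHF → CAD → GBP: 1 ÷ 0.89418 ÷ 0.75927 × 0.67892 = 0.999994
Product ≈ 1 (deviation 0.001%, within rounding noise).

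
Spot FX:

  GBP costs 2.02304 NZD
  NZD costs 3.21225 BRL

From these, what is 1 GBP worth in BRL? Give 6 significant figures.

1 GBP × 2.02304 = 2.02304 NZD
2.02304 NZD × 3.21225 = 6.49851 BRL

GBP/BRL = 6.49851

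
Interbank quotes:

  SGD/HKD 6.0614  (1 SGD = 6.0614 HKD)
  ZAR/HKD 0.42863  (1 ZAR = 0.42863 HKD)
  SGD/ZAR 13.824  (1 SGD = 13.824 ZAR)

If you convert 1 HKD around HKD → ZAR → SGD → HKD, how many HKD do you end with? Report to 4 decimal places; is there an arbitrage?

Around HKD → ZAR → SGD → HKD: 1 ÷ 0.42863 ÷ 13.824 × 6.0614 = 1.022955
Product > 1; profitable direction is HKD → ZAR → SGD → HKD.

1.0230 (arbitrage exists)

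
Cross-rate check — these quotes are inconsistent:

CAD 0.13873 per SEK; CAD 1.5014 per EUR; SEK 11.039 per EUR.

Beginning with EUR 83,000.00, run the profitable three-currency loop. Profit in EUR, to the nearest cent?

Profit: EUR 1,660.69

Profitable loop is EUR → SEK → CAD → EUR:
EUR 83,000.00 × 11.039 = SEK 916,237.00
SEK 916,237.00 × 0.13873 = CAD 127,109.56
CAD 127,109.56 ÷ 1.5014 = EUR 84,660.69
Profit = EUR 84,660.69 − EUR 83,000.00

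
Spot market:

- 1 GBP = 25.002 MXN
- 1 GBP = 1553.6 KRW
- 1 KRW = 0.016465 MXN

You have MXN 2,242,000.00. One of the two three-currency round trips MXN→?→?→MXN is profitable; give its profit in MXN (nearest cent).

Profitable loop is MXN → GBP → KRW → MXN:
MXN 2,242,000.00 ÷ 25.002 = GBP 89,672.83
GBP 89,672.83 × 1553.6 = KRW 139,315,703
KRW 139,315,703 × 0.016465 = MXN 2,293,833.05
Profit = MXN 2,293,833.05 − MXN 2,242,000.00

Profit: MXN 51,833.05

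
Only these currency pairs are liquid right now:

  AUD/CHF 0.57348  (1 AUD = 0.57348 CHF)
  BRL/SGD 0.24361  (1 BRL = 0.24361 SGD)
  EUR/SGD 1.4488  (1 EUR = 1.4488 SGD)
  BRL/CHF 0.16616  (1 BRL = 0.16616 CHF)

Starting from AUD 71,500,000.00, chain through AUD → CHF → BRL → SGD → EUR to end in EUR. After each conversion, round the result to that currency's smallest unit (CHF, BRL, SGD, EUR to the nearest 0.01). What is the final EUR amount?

AUD 71,500,000.00 × 0.57348 = CHF 41,003,820.00
CHF 41,003,820.00 ÷ 0.16616 = BRL 246,773,110.26
BRL 246,773,110.26 × 0.24361 = SGD 60,116,397.39
SGD 60,116,397.39 ÷ 1.4488 = EUR 41,493,924.21

EUR 41,493,924.21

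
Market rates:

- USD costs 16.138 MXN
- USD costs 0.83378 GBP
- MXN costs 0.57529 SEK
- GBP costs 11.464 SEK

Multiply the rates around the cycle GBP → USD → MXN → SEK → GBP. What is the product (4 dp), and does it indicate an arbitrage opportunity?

0.9713 (arbitrage exists)

Around GBP → USD → MXN → SEK → GBP: 1 ÷ 0.83378 × 16.138 × 0.57529 ÷ 11.464 = 0.971290
Product < 1; profitable direction is GBP → SEK → MXN → USD → GBP.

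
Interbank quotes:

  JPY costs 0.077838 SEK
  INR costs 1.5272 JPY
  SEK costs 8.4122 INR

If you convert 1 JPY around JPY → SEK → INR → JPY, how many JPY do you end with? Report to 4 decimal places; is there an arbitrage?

1.0000 (no arbitrage)

Around JPY → SEK → INR → JPY: 1 × 0.077838 × 8.4122 × 1.5272 = 0.999993
Product ≈ 1 (deviation 0.001%, within rounding noise).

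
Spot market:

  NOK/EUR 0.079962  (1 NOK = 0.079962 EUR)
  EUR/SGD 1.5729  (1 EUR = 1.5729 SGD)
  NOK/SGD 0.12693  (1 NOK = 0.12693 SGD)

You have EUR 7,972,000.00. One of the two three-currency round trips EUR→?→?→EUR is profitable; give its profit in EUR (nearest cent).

Profitable loop is EUR → NOK → SGD → EUR:
EUR 7,972,000.00 ÷ 0.079962 = NOK 99,697,356.24
NOK 99,697,356.24 × 0.12693 = SGD 12,654,585.43
SGD 12,654,585.43 ÷ 1.5729 = EUR 8,045,384.59
Profit = EUR 8,045,384.59 − EUR 7,972,000.00

Profit: EUR 73,384.59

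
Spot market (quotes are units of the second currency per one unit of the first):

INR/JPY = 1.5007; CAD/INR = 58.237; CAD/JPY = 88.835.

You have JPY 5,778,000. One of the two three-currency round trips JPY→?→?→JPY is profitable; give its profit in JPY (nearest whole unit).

Profit: JPY 95,119

Profitable loop is JPY → INR → CAD → JPY:
JPY 5,778,000 ÷ 1.5007 = INR 3,850,203.24
INR 3,850,203.24 ÷ 58.237 = CAD 66,112.66
CAD 66,112.66 × 88.835 = JPY 5,873,119
Profit = JPY 5,873,119 − JPY 5,778,000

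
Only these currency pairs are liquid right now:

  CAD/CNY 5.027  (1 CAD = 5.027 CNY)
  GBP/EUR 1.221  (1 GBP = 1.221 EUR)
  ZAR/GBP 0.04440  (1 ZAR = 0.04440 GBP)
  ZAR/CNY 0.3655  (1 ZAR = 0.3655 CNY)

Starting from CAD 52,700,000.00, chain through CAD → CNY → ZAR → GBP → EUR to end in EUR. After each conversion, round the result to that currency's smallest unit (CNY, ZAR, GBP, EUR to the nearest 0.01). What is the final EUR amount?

EUR 39,294,408.28

CAD 52,700,000.00 × 5.027 = CNY 264,922,900.00
CNY 264,922,900.00 ÷ 0.3655 = ZAR 724,823,255.81
ZAR 724,823,255.81 × 0.04440 = GBP 32,182,152.56
GBP 32,182,152.56 × 1.221 = EUR 39,294,408.28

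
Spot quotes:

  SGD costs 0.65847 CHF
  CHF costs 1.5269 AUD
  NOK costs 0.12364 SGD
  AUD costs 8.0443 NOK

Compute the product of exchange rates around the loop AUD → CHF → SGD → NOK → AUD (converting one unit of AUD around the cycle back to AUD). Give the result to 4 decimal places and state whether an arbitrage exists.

Around AUD → CHF → SGD → NOK → AUD: 1 ÷ 1.5269 ÷ 0.65847 ÷ 0.12364 ÷ 8.0443 = 1.000014
Product ≈ 1 (deviation 0.001%, within rounding noise).

1.0000 (no arbitrage)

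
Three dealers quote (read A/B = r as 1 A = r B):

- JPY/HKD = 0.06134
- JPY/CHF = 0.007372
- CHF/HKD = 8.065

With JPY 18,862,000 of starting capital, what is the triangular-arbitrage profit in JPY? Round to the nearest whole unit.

Profitable loop is JPY → HKD → CHF → JPY:
JPY 18,862,000 × 0.06134 = HKD 1,156,995.08
HKD 1,156,995.08 ÷ 8.065 = CHF 143,458.78
CHF 143,458.78 ÷ 0.007372 = JPY 19,459,954
Profit = JPY 19,459,954 − JPY 18,862,000

Profit: JPY 597,954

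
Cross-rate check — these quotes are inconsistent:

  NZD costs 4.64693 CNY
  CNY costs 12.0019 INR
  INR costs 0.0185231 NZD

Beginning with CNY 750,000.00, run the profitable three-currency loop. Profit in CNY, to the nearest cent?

Profit: CNY 24,802.60

Profitable loop is CNY → INR → NZD → CNY:
CNY 750,000.00 × 12.0019 = INR 9,001,425.00
INR 9,001,425.00 × 0.0185231 = NZD 166,734.30
NZD 166,734.30 × 4.64693 = CNY 774,802.60
Profit = CNY 774,802.60 − CNY 750,000.00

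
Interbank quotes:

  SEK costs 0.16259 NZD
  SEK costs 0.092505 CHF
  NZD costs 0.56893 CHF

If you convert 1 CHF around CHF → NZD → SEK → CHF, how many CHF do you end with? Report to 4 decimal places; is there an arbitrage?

1.0000 (no arbitrage)

Around CHF → NZD → SEK → CHF: 1 ÷ 0.56893 ÷ 0.16259 × 0.092505 = 1.000029
Product ≈ 1 (deviation 0.003%, within rounding noise).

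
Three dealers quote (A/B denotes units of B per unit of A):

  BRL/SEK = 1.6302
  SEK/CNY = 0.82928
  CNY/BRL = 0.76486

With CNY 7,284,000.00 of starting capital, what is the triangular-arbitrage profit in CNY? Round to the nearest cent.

Profit: CNY 247,716.54

Profitable loop is CNY → BRL → SEK → CNY:
CNY 7,284,000.00 × 0.76486 = BRL 5,571,240.24
BRL 5,571,240.24 × 1.6302 = SEK 9,082,235.84
SEK 9,082,235.84 × 0.82928 = CNY 7,531,716.54
Profit = CNY 7,531,716.54 − CNY 7,284,000.00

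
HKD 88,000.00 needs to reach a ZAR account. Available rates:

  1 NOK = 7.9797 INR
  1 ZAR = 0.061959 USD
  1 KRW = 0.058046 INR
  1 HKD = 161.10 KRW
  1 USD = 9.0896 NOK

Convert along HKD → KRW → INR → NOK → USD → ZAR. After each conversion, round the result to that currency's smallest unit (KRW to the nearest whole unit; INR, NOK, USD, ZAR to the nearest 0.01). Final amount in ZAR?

HKD 88,000.00 × 161.10 = KRW 14,176,800
KRW 14,176,800 × 0.058046 = INR 822,906.53
INR 822,906.53 ÷ 7.9797 = NOK 103,125.00
NOK 103,125.00 ÷ 9.0896 = USD 11,345.38
USD 11,345.38 ÷ 0.061959 = ZAR 183,111.09

ZAR 183,111.09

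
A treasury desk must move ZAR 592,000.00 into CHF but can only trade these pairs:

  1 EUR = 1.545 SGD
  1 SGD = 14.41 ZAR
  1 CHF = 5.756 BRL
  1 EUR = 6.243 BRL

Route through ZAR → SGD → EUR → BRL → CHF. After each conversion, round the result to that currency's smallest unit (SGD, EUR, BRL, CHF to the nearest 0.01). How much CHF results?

ZAR 592,000.00 ÷ 14.41 = SGD 41,082.58
SGD 41,082.58 ÷ 1.545 = EUR 26,590.67
EUR 26,590.67 × 6.243 = BRL 166,005.55
BRL 166,005.55 ÷ 5.756 = CHF 28,840.44

CHF 28,840.44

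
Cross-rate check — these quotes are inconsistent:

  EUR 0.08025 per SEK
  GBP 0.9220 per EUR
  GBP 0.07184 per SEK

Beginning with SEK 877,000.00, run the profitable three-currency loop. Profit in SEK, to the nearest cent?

Profit: SEK 26,252.62

Profitable loop is SEK → EUR → GBP → SEK:
SEK 877,000.00 × 0.08025 = EUR 70,379.25
EUR 70,379.25 × 0.9220 = GBP 64,889.67
GBP 64,889.67 ÷ 0.07184 = SEK 903,252.62
Profit = SEK 903,252.62 − SEK 877,000.00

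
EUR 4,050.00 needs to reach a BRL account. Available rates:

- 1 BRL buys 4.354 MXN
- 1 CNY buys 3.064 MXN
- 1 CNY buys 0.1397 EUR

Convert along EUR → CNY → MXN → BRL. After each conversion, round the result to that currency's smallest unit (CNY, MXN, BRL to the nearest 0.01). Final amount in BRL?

EUR 4,050.00 ÷ 0.1397 = CNY 28,990.69
CNY 28,990.69 × 3.064 = MXN 88,827.47
MXN 88,827.47 ÷ 4.354 = BRL 20,401.35

BRL 20,401.35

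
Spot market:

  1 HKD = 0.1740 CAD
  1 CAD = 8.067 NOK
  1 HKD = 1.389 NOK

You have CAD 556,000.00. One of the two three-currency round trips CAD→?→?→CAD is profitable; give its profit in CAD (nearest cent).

Profitable loop is CAD → NOK → HKD → CAD:
CAD 556,000.00 × 8.067 = NOK 4,485,252.00
NOK 4,485,252.00 ÷ 1.389 = HKD 3,229,123.11
HKD 3,229,123.11 × 0.1740 = CAD 561,867.42
Profit = CAD 561,867.42 − CAD 556,000.00

Profit: CAD 5,867.42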